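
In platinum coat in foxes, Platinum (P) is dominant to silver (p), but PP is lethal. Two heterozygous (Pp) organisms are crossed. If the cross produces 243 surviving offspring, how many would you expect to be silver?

Cross: Pp × Pp
Punnett square offspring (before lethality): 1 PP, 2 Pp, 1 pp
The PP genotype is lethal (embryos die); surviving offspring: 2 Pp, 1 pp
silver: 1 out of 3 → fraction 1/3
Expected count = 1/3 × 243 = 81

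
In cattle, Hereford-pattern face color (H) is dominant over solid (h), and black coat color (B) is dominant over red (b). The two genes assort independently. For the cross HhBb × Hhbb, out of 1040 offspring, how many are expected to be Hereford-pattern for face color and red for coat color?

Dihybrid cross HhBb × Hhbb — consider each gene separately:
face color: Hh × Hh → 1 HH, 2 Hh, 1 hh → 3 H_ : 1 hh (out of 4)
coat color: Bb × bb → 2 Bb, 2 bb → 2 B_ : 2 bb (out of 4)
Looking for: Hereford-pattern (H_) and red (bb)
P(Hereford-pattern) = 3/4, P(red) = 2/4
P(both) = 3/4 × 2/4 = 6/16 = 3/8
Expected count = 3/8 × 1040 = 390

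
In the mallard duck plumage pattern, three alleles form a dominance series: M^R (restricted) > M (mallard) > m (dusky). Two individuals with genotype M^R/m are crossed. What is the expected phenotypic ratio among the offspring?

Cross: M^R/m × M^R/m
Allele dominance: M^R > M > m
Offspring genotypes: 1 M^R/M^R, 2 M^R/m, 1 m/m
Phenotype counts: 3 restricted, 1 dusky
Ratio: 3 restricted : 1 dusky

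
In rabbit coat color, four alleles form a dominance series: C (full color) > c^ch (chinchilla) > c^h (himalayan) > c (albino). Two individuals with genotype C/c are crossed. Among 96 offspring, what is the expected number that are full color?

Cross: C/c × C/c
Allele dominance: C > c^ch > c^h > c
Offspring genotypes: 1 C/C, 2 C/c, 1 c/c
Phenotype counts: 3 full color, 1 albino
full color: 3 out of 4 → fraction 3/4
Expected count = 3/4 × 96 = 72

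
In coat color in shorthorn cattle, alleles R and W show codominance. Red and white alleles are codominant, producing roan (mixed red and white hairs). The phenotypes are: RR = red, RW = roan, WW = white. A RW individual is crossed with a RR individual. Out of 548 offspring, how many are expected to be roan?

Punnett square for RW × RR:
Offspring genotypes: 2 RR, 2 RW
Phenotype counts: 2 red, 2 roan
roan: 2 out of 4 → fraction 1/2
Expected count = 1/2 × 548 = 274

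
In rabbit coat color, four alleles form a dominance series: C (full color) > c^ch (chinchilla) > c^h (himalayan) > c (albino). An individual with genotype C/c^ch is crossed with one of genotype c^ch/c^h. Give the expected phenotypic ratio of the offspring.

Cross: C/c^ch × c^ch/c^h
Allele dominance: C > c^ch > c^h > c
Offspring genotypes: 1 C/c^ch, 1 C/c^h, 1 c^ch/c^ch, 1 c^ch/c^h
Phenotype counts: 2 full color, 2 chinchilla
Ratio: 1 full color : 1 chinchilla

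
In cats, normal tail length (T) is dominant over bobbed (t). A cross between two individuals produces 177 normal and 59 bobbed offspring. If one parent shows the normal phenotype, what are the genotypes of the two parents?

Observed offspring: 177 normal, 59 bobbed
The observed ratio simplifies to 3:1. Bobbed (tt) offspring appear, so each parent must contribute one t allele. The parent stated to show normal carries T, so it is Tt. The other parent is then either Tt or tt: Tt × tt would give a 1:1 split, whereas Tt × Tt gives 3:1 — matching the data. So both parents are heterozygous (Tt × Tt).
Parent genotypes: Tt × Tt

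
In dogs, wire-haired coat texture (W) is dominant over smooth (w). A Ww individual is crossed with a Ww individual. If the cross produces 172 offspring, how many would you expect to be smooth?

Punnett square for Ww × Ww:
Offspring genotypes: 1 WW, 2 Ww, 1 ww
wire-haired: 3, smooth: 1
smooth: 1 out of 4 → fraction 1/4
Expected count = 1/4 × 172 = 43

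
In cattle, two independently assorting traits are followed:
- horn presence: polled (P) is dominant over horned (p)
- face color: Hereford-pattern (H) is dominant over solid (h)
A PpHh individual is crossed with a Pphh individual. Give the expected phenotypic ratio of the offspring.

Dihybrid cross PpHh × Pphh — consider each gene separately:
horn presence: Pp × Pp → 1 PP, 2 Pp, 1 pp → 3 P_ : 1 pp (out of 4)
face color: Hh × hh → 2 Hh, 2 hh → 2 H_ : 2 hh (out of 4)
Combine (counts out of 4 × 4 = 16): polled/Hereford-pattern (P_H_) = 3×2 = 6; polled/solid (P_hh) = 3×2 = 6; horned/Hereford-pattern (ppH_) = 1×2 = 2; horned/solid (pphh) = 1×2 = 2
Phenotype counts (out of 16): 6 polled/Hereford-pattern, 6 polled/solid, 2 horned/Hereford-pattern, 2 horned/solid
Ratio: 3 polled/Hereford-pattern : 3 polled/solid : 1 horned/Hereford-pattern : 1 horned/solid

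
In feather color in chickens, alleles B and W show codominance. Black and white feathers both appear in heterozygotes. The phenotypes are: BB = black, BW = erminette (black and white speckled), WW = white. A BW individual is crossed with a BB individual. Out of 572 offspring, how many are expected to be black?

Punnett square for BW × BB:
Offspring genotypes: 2 BB, 2 BW
Phenotype counts: 2 black, 2 erminette (black and white speckled)
black: 2 out of 4 → fraction 1/2
Expected count = 1/2 × 572 = 286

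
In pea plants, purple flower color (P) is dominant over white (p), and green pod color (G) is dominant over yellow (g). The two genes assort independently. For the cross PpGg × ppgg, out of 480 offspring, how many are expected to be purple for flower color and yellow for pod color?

Dihybrid cross PpGg × ppgg — consider each gene separately:
flower color: Pp × pp → 2 Pp, 2 pp → 2 P_ : 2 pp (out of 4)
pod color: Gg × gg → 2 Gg, 2 gg → 2 G_ : 2 gg (out of 4)
Looking for: purple (P_) and yellow (gg)
P(purple) = 2/4, P(yellow) = 2/4
P(both) = 2/4 × 2/4 = 4/16 = 1/4
Expected count = 1/4 × 480 = 120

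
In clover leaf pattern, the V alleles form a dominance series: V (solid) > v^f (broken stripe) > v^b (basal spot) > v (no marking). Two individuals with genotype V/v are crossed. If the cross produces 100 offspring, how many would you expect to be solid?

Cross: V/v × V/v
Allele dominance: V > v^f > v^b > v
Offspring genotypes: 1 V/V, 2 V/v, 1 v/v
Phenotype counts: 3 solid, 1 unmarked
solid: 3 out of 4 → fraction 3/4
Expected count = 3/4 × 100 = 75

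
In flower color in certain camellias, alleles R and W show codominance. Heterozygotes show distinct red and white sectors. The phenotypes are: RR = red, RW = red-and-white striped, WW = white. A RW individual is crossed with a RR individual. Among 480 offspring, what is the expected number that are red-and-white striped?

Punnett square for RW × RR:
Offspring genotypes: 2 RR, 2 RW
Phenotype counts: 2 red, 2 red-and-white striped
red-and-white striped: 2 out of 4 → fraction 1/2
Expected count = 1/2 × 480 = 240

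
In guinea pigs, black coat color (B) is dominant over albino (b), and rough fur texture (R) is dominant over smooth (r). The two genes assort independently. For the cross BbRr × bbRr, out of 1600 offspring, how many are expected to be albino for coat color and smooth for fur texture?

Dihybrid cross BbRr × bbRr — consider each gene separately:
coat color: Bb × bb → 2 Bb, 2 bb → 2 B_ : 2 bb (out of 4)
fur texture: Rr × Rr → 1 RR, 2 Rr, 1 rr → 3 R_ : 1 rr (out of 4)
Looking for: albino (bb) and smooth (rr)
P(albino) = 2/4, P(smooth) = 1/4
P(both) = 2/4 × 1/4 = 2/16 = 1/8
Expected count = 1/8 × 1600 = 200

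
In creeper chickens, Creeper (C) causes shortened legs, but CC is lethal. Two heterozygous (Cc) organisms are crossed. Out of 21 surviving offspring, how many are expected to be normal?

Cross: Cc × Cc
Punnett square offspring (before lethality): 1 CC, 2 Cc, 1 cc
The CC genotype is lethal (embryos die); surviving offspring: 2 Cc, 1 cc
normal: 1 out of 3 → fraction 1/3
Expected count = 1/3 × 21 = 7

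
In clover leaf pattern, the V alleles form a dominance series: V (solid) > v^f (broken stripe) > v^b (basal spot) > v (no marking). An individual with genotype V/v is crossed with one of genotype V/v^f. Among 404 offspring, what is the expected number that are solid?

Cross: V/v × V/v^f
Allele dominance: V > v^f > v^b > v
Offspring genotypes: 1 V/V, 1 V/v^f, 1 V/v, 1 v^f/v
Phenotype counts: 3 solid, 1 broken stripe
solid: 3 out of 4 → fraction 3/4
Expected count = 3/4 × 404 = 303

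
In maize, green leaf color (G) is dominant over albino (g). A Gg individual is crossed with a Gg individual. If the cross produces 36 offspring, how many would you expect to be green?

Punnett square for Gg × Gg:
Offspring genotypes: 1 GG, 2 Gg, 1 gg
green: 3, albino: 1
green: 3 out of 4 → fraction 3/4
Expected count = 3/4 × 36 = 27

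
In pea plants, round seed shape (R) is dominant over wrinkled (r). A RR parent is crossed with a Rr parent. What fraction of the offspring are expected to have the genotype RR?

Punnett square for RR × Rr:
Offspring genotypes: 2 RR, 2 Rr
Total offspring: 4
Count with target: 2
Probability: 2/4 = 1/2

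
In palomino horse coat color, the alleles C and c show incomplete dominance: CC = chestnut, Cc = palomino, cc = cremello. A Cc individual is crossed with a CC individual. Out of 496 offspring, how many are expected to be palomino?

Punnett square for Cc × CC:
Offspring genotypes: 2 CC, 2 Cc
Phenotype counts: 2 chestnut, 2 palomino
palomino: 2 out of 4 → fraction 1/2
Expected count = 1/2 × 496 = 248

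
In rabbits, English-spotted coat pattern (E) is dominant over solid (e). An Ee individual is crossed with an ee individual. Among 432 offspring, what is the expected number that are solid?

Punnett square for Ee × ee:
Offspring genotypes: 2 Ee, 2 ee
English-spotted: 2, solid: 2
solid: 2 out of 4 → fraction 1/2
Expected count = 1/2 × 432 = 216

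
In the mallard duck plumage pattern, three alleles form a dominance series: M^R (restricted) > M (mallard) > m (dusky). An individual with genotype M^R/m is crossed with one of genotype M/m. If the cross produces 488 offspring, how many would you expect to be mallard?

Cross: M^R/m × M/m
Allele dominance: M^R > M > m
Offspring genotypes: 1 M^R/M, 1 M^R/m, 1 M/m, 1 m/m
Phenotype counts: 2 restricted, 1 mallard, 1 dusky
mallard: 1 out of 4 → fraction 1/4
Expected count = 1/4 × 488 = 122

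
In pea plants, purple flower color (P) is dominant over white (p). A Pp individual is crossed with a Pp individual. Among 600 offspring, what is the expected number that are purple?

Punnett square for Pp × Pp:
Offspring genotypes: 1 PP, 2 Pp, 1 pp
purple: 3, white: 1
purple: 3 out of 4 → fraction 3/4
Expected count = 3/4 × 600 = 450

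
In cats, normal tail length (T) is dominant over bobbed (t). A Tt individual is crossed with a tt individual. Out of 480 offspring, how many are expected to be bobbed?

Punnett square for Tt × tt:
Offspring genotypes: 2 Tt, 2 tt
normal: 2, bobbed: 2
bobbed: 2 out of 4 → fraction 1/2
Expected count = 1/2 × 480 = 240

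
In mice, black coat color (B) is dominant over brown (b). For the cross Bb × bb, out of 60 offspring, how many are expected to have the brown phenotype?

Punnett square for Bb × bb:
Offspring genotypes: 2 Bb, 2 bb
Total offspring: 4
Count with target: 2
Probability: 2/4 = 1/2
Expected count = 1/2 × 60 = 30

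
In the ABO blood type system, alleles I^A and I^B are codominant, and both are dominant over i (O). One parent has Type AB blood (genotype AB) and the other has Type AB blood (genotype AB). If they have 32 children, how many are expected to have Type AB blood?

Cross: AB × AB
Possible offspring genotypes: 1 AA, 2 AB, 1 BB
Blood type counts: 1 Type A, 2 Type AB, 1 Type B
Probability of Type AB: 2/4 = 1/2
Expected count = 1/2 × 32 = 16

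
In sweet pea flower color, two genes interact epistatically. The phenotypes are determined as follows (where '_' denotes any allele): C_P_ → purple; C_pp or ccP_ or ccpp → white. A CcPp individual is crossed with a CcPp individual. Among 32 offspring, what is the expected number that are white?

Cross: CcPp × CcPp — consider each gene separately:
C gene: Cc × Cc → 1 CC, 2 Cc, 1 cc → 3 C_ : 1 cc (out of 4)
P gene: Pp × Pp → 1 PP, 2 Pp, 1 pp → 3 P_ : 1 pp (out of 4)
Genotype classes (out of 4 × 4 = 16): C_P_ = 3×3 = 9; C_pp = 3×1 = 3; ccP_ = 1×3 = 3; ccpp = 1×1 = 1
Apply the phenotype rules: C_P_ (9) → purple; C_pp (3) + ccP_ (3) + ccpp (1) → white
Phenotype counts (out of 16): 9 purple, 7 white
white: 7 out of 16 → fraction 7/16
Expected count = 7/16 × 32 = 14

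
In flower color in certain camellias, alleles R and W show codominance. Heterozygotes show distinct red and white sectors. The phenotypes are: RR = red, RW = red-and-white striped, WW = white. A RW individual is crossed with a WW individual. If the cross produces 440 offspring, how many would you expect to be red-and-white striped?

Punnett square for RW × WW:
Offspring genotypes: 2 RW, 2 WW
Phenotype counts: 2 red-and-white striped, 2 white
red-and-white striped: 2 out of 4 → fraction 1/2
Expected count = 1/2 × 440 = 220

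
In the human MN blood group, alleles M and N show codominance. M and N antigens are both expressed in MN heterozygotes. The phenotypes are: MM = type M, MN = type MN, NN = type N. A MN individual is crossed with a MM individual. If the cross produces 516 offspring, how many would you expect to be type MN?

Punnett square for MN × MM:
Offspring genotypes: 2 MM, 2 MN
Phenotype counts: 2 type M, 2 type MN
type MN: 2 out of 4 → fraction 1/2
Expected count = 1/2 × 516 = 258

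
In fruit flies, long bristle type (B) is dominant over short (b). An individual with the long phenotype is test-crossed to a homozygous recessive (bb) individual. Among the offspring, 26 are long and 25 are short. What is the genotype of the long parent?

Test cross: ? × bb
Offspring: 26 long, 25 short — approximately 1:1.
A 1:1 ratio in a test cross indicates the unknown parent is heterozygous (Bb).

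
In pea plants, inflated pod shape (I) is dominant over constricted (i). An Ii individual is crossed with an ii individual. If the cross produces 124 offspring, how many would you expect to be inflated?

Punnett square for Ii × ii:
Offspring genotypes: 2 Ii, 2 ii
inflated: 2, constricted: 2
inflated: 2 out of 4 → fraction 1/2
Expected count = 1/2 × 124 = 62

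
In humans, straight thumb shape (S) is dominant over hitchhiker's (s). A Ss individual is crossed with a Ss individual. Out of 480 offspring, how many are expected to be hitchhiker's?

Punnett square for Ss × Ss:
Offspring genotypes: 1 SS, 2 Ss, 1 ss
straight: 3, hitchhiker's: 1
hitchhiker's: 1 out of 4 → fraction 1/4
Expected count = 1/4 × 480 = 120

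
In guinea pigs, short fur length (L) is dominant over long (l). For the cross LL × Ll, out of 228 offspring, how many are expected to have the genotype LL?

Punnett square for LL × Ll:
Offspring genotypes: 2 LL, 2 Ll
Total offspring: 4
Count with target: 2
Probability: 2/4 = 1/2
Expected count = 1/2 × 228 = 114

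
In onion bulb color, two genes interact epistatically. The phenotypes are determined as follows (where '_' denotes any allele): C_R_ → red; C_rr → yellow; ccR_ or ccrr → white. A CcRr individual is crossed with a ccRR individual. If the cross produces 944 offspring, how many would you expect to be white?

Cross: CcRr × ccRR — consider each gene separately:
C gene: Cc × cc → 2 Cc, 2 cc → 2 C_ : 2 cc (out of 4)
R gene: Rr × RR → 2 RR, 2 Rr → 4 R_ (out of 4)
Genotype classes (out of 4 × 4 = 16): C_R_ = 2×4 = 8; ccR_ = 2×4 = 8
Apply the phenotype rules: C_R_ (8) → red; ccR_ (8) → white
Phenotype counts (out of 16): 8 red, 8 white
white: 8 out of 16 → fraction 1/2
Expected count = 1/2 × 944 = 472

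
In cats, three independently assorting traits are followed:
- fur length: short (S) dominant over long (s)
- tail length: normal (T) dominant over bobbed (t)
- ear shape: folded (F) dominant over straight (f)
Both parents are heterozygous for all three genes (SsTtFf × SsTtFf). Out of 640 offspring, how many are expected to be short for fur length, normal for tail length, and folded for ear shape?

Trihybrid cross: SsTtFf × SsTtFf
Each trait segregates independently with a 3:1 phenotypic ratio, so each gene contributes 3/4 (dominant) or 1/4 (recessive).
Target: short (fur length), normal (tail length), folded (ear shape)
Probability = product of independent per-trait probabilities
= 3/4 × 3/4 × 3/4 = 27/64
Expected count = 27/64 × 640 = 270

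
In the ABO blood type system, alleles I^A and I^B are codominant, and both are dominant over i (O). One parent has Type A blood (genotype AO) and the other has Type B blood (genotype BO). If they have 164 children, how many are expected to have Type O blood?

Cross: AO × BO
Possible offspring genotypes: 1 AB, 1 AO, 1 BO, 1 OO
Blood type counts: 1 Type AB, 1 Type A, 1 Type B, 1 Type O
Probability of Type O: 1/4
Expected count = 1/4 × 164 = 41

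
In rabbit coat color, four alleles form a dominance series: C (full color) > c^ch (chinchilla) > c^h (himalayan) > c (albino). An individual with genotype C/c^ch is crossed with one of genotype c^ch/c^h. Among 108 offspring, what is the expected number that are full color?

Cross: C/c^ch × c^ch/c^h
Allele dominance: C > c^ch > c^h > c
Offspring genotypes: 1 C/c^ch, 1 C/c^h, 1 c^ch/c^ch, 1 c^ch/c^h
Phenotype counts: 2 full color, 2 chinchilla
full color: 2 out of 4 → fraction 1/2
Expected count = 1/2 × 108 = 54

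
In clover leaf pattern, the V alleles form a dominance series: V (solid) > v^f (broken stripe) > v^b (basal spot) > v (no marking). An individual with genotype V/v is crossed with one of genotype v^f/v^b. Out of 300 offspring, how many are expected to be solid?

Cross: V/v × v^f/v^b
Allele dominance: V > v^f > v^b > v
Offspring genotypes: 1 V/v^f, 1 V/v^b, 1 v^f/v, 1 v^b/v
Phenotype counts: 2 solid, 1 broken stripe, 1 basal spot
solid: 2 out of 4 → fraction 1/2
Expected count = 1/2 × 300 = 150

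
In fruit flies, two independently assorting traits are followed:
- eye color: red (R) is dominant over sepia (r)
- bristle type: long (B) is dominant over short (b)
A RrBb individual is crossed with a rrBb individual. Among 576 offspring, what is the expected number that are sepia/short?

Dihybrid cross RrBb × rrBb — consider each gene separately:
eye color: Rr × rr → 2 Rr, 2 rr → 2 R_ : 2 rr (out of 4)
bristle type: Bb × Bb → 1 BB, 2 Bb, 1 bb → 3 B_ : 1 bb (out of 4)
Combine (counts out of 4 × 4 = 16): red/long (R_B_) = 2×3 = 6; red/short (R_bb) = 2×1 = 2; sepia/long (rrB_) = 2×3 = 6; sepia/short (rrbb) = 2×1 = 2
Phenotype counts (out of 16): 6 red/long, 2 red/short, 6 sepia/long, 2 sepia/short
sepia/short: 2 out of 16 → fraction 1/8
Expected count = 1/8 × 576 = 72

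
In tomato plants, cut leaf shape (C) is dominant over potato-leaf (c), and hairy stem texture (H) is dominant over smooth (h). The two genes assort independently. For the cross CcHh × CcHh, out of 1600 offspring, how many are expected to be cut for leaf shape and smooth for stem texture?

Dihybrid cross CcHh × CcHh — consider each gene separately:
leaf shape: Cc × Cc → 1 CC, 2 Cc, 1 cc → 3 C_ : 1 cc (out of 4)
stem texture: Hh × Hh → 1 HH, 2 Hh, 1 hh → 3 H_ : 1 hh (out of 4)
Looking for: cut (C_) and smooth (hh)
P(cut) = 3/4, P(smooth) = 1/4
P(both) = 3/4 × 1/4 = 3/16
Expected count = 3/16 × 1600 = 300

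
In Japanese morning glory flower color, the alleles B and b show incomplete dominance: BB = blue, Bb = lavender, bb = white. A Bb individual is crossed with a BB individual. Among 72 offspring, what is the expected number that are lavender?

Punnett square for Bb × BB:
Offspring genotypes: 2 BB, 2 Bb
Phenotype counts: 2 blue, 2 lavender
lavender: 2 out of 4 → fraction 1/2
Expected count = 1/2 × 72 = 36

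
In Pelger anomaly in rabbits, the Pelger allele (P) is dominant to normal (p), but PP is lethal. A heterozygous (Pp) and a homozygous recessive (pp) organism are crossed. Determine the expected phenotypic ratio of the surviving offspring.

Cross: Pp × pp
Punnett square offspring (before lethality): 2 Pp, 2 pp
No PP offspring are produced in this cross.
Ratio: 1 Pelger : 1 normal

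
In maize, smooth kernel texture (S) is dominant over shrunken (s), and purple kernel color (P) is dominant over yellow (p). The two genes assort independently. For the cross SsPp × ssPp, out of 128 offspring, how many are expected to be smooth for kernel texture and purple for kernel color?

Dihybrid cross SsPp × ssPp — consider each gene separately:
kernel texture: Ss × ss → 2 Ss, 2 ss → 2 S_ : 2 ss (out of 4)
kernel color: Pp × Pp → 1 PP, 2 Pp, 1 pp → 3 P_ : 1 pp (out of 4)
Looking for: smooth (S_) and purple (P_)
P(smooth) = 2/4, P(purple) = 3/4
P(both) = 2/4 × 3/4 = 6/16 = 3/8
Expected count = 3/8 × 128 = 48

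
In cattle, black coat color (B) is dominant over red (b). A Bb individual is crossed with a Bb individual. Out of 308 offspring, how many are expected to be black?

Punnett square for Bb × Bb:
Offspring genotypes: 1 BB, 2 Bb, 1 bb
black: 3, red: 1
black: 3 out of 4 → fraction 3/4
Expected count = 3/4 × 308 = 231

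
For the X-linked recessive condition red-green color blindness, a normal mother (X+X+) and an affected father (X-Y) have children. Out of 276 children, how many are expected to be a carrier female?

Cross: X+X+ × X-Y
Offspring: 2 X+X-, 2 X+Y
Probability of a carrier female: 2/4 = 1/2
Expected count = 1/2 × 276 = 138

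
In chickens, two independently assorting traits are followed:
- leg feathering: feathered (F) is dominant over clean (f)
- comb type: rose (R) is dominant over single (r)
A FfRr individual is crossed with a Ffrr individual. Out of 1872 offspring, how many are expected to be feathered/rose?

Dihybrid cross FfRr × Ffrr — consider each gene separately:
leg feathering: Ff × Ff → 1 FF, 2 Ff, 1 ff → 3 F_ : 1 ff (out of 4)
comb type: Rr × rr → 2 Rr, 2 rr → 2 R_ : 2 rr (out of 4)
Combine (counts out of 4 × 4 = 16): feathered/rose (F_R_) = 3×2 = 6; feathered/single (F_rr) = 3×2 = 6; clean/rose (ffR_) = 1×2 = 2; clean/single (ffrr) = 1×2 = 2
Phenotype counts (out of 16): 6 feathered/rose, 6 feathered/single, 2 clean/rose, 2 clean/single
feathered/rose: 6 out of 16 → fraction 3/8
Expected count = 3/8 × 1872 = 702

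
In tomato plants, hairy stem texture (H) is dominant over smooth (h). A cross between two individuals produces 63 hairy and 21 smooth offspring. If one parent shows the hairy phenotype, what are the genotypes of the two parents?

Observed offspring: 63 hairy, 21 smooth
The observed ratio simplifies to 3:1. Smooth (hh) offspring appear, so each parent must contribute one h allele. The parent stated to show hairy carries H, so it is Hh. The other parent is then either Hh or hh: Hh × hh would give a 1:1 split, whereas Hh × Hh gives 3:1 — matching the data. So both parents are heterozygous (Hh × Hh).
Parent genotypes: Hh × Hh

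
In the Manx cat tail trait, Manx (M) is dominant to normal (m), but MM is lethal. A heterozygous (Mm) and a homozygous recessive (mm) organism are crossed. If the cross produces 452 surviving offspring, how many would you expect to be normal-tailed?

Cross: Mm × mm
Punnett square offspring (before lethality): 2 Mm, 2 mm
No MM offspring are produced in this cross.
normal-tailed: 2 out of 4 → fraction 1/2
Expected count = 1/2 × 452 = 226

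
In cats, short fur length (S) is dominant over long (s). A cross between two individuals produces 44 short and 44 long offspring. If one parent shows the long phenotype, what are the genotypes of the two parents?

Observed offspring: 44 short, 44 long
The observed ratio simplifies to 1:1. One parent shows long, so its genotype must be ss. A 1:1 offspring split requires the other parent to be heterozygous (Ss).
Parent genotypes: ss × Ss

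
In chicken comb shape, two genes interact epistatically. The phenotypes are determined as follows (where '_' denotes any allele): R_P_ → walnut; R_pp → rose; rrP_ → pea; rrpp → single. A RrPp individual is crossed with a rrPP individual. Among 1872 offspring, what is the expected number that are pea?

Cross: RrPp × rrPP — consider each gene separately:
R gene: Rr × rr → 2 Rr, 2 rr → 2 R_ : 2 rr (out of 4)
P gene: Pp × PP → 2 PP, 2 Pp → 4 P_ (out of 4)
Genotype classes (out of 4 × 4 = 16): R_P_ = 2×4 = 8; rrP_ = 2×4 = 8
Apply the phenotype rules: R_P_ (8) → walnut; rrP_ (8) → pea
Phenotype counts (out of 16): 8 walnut, 8 pea
pea: 8 out of 16 → fraction 1/2
Expected count = 1/2 × 1872 = 936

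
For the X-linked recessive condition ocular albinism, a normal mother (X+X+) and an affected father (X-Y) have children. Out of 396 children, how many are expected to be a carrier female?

Cross: X+X+ × X-Y
Offspring: 2 X+X-, 2 X+Y
Probability of a carrier female: 2/4 = 1/2
Expected count = 1/2 × 396 = 198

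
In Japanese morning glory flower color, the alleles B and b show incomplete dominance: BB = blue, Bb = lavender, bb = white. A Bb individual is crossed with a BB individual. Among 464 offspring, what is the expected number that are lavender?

Punnett square for Bb × BB:
Offspring genotypes: 2 BB, 2 Bb
Phenotype counts: 2 blue, 2 lavender
lavender: 2 out of 4 → fraction 1/2
Expected count = 1/2 × 464 = 232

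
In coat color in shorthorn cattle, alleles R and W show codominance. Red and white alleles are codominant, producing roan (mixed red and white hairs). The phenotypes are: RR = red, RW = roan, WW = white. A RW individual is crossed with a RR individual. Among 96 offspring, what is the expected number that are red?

Punnett square for RW × RR:
Offspring genotypes: 2 RR, 2 RW
Phenotype counts: 2 red, 2 roan
red: 2 out of 4 → fraction 1/2
Expected count = 1/2 × 96 = 48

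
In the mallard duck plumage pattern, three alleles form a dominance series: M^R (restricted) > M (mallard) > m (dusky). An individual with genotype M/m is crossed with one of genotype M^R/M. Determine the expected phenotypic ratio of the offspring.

Cross: M/m × M^R/M
Allele dominance: M^R > M > m
Offspring genotypes: 1 M^R/M, 1 M/M, 1 M^R/m, 1 M/m
Phenotype counts: 2 restricted, 2 mallard
Ratio: 1 restricted : 1 mallard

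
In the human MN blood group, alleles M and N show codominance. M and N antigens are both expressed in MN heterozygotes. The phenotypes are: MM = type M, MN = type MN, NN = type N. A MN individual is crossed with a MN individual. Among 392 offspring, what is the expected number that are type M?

Punnett square for MN × MN:
Offspring genotypes: 1 MM, 2 MN, 1 NN
Phenotype counts: 1 type M, 2 type MN, 1 type N
type M: 1 out of 4 → fraction 1/4
Expected count = 1/4 × 392 = 98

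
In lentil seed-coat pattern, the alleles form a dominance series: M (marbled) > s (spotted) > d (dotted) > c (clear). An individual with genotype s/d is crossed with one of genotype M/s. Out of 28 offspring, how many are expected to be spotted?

Cross: s/d × M/s
Allele dominance: M > s > d > c
Offspring genotypes: 1 M/s, 1 s/s, 1 M/d, 1 s/d
Phenotype counts: 2 marbled, 2 spotted
spotted: 2 out of 4 → fraction 1/2
Expected count = 1/2 × 28 = 14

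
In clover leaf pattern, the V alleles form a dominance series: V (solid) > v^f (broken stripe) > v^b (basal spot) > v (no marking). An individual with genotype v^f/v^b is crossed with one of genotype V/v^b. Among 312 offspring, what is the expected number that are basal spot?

Cross: v^f/v^b × V/v^b
Allele dominance: V > v^f > v^b > v
Offspring genotypes: 1 V/v^f, 1 v^f/v^b, 1 V/v^b, 1 v^b/v^b
Phenotype counts: 2 solid, 1 broken stripe, 1 basal spot
basal spot: 1 out of 4 → fraction 1/4
Expected count = 1/4 × 312 = 78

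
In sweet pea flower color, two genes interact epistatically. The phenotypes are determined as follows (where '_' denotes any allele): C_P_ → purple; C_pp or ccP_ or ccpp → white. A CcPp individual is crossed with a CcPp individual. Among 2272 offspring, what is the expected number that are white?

Cross: CcPp × CcPp — consider each gene separately:
C gene: Cc × Cc → 1 CC, 2 Cc, 1 cc → 3 C_ : 1 cc (out of 4)
P gene: Pp × Pp → 1 PP, 2 Pp, 1 pp → 3 P_ : 1 pp (out of 4)
Genotype classes (out of 4 × 4 = 16): C_P_ = 3×3 = 9; C_pp = 3×1 = 3; ccP_ = 1×3 = 3; ccpp = 1×1 = 1
Apply the phenotype rules: C_P_ (9) → purple; C_pp (3) + ccP_ (3) + ccpp (1) → white
Phenotype counts (out of 16): 9 purple, 7 white
white: 7 out of 16 → fraction 7/16
Expected count = 7/16 × 2272 = 994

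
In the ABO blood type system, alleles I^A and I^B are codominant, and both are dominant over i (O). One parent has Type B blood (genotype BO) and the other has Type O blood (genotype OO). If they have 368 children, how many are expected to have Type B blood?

Cross: BO × OO
Possible offspring genotypes: 2 BO, 2 OO
Blood type counts: 2 Type B, 2 Type O
Probability of Type B: 2/4 = 1/2
Expected count = 1/2 × 368 = 184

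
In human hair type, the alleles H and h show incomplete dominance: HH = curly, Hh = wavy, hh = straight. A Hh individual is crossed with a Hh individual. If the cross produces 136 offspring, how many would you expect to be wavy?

Punnett square for Hh × Hh:
Offspring genotypes: 1 HH, 2 Hh, 1 hh
Phenotype counts: 1 curly, 2 wavy, 1 straight
wavy: 2 out of 4 → fraction 1/2
Expected count = 1/2 × 136 = 68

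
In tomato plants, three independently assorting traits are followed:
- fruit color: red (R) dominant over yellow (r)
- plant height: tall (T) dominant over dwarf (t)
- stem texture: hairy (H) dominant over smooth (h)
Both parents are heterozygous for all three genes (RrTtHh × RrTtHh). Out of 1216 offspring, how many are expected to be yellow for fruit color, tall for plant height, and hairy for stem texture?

Trihybrid cross: RrTtHh × RrTtHh
Each trait segregates independently with a 3:1 phenotypic ratio, so each gene contributes 3/4 (dominant) or 1/4 (recessive).
Target: yellow (fruit color), tall (plant height), hairy (stem texture)
Probability = product of independent per-trait probabilities
= 1/4 × 3/4 × 3/4 = 9/64
Expected count = 9/64 × 1216 = 171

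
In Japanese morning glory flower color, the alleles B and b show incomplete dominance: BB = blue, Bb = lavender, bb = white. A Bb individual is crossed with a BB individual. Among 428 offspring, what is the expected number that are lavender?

Punnett square for Bb × BB:
Offspring genotypes: 2 BB, 2 Bb
Phenotype counts: 2 blue, 2 lavender
lavender: 2 out of 4 → fraction 1/2
Expected count = 1/2 × 428 = 214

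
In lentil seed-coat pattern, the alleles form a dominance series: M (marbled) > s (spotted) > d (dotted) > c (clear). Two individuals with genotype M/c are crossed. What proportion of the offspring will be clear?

Cross: M/c × M/c
Allele dominance: M > s > d > c
Offspring genotypes: 1 M/M, 2 M/c, 1 c/c
Phenotype counts: 3 marbled, 1 clear
clear: 1 out of 4
Probability: 1/4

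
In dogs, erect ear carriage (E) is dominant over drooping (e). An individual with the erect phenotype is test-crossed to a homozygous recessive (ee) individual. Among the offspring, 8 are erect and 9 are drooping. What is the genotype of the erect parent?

Test cross: ? × ee
Offspring: 8 erect, 9 drooping — approximately 1:1.
A 1:1 ratio in a test cross indicates the unknown parent is heterozygous (Ee).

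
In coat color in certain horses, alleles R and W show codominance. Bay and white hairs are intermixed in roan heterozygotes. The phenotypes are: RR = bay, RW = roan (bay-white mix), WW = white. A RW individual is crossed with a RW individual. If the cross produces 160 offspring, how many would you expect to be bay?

Punnett square for RW × RW:
Offspring genotypes: 1 RR, 2 RW, 1 WW
Phenotype counts: 1 bay, 2 roan (bay-white mix), 1 white
bay: 1 out of 4 → fraction 1/4
Expected count = 1/4 × 160 = 40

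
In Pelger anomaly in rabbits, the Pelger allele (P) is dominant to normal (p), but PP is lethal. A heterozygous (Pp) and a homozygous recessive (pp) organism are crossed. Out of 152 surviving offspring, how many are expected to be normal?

Cross: Pp × pp
Punnett square offspring (before lethality): 2 Pp, 2 pp
No PP offspring are produced in this cross.
normal: 2 out of 4 → fraction 1/2
Expected count = 1/2 × 152 = 76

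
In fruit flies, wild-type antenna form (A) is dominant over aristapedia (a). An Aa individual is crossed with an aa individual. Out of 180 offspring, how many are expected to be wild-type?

Punnett square for Aa × aa:
Offspring genotypes: 2 Aa, 2 aa
wild-type: 2, aristapedia: 2
wild-type: 2 out of 4 → fraction 1/2
Expected count = 1/2 × 180 = 90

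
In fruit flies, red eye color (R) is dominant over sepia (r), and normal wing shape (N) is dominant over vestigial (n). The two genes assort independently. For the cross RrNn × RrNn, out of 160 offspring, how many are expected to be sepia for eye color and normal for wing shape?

Dihybrid cross RrNn × RrNn — consider each gene separately:
eye color: Rr × Rr → 1 RR, 2 Rr, 1 rr → 3 R_ : 1 rr (out of 4)
wing shape: Nn × Nn → 1 NN, 2 Nn, 1 nn → 3 N_ : 1 nn (out of 4)
Looking for: sepia (rr) and normal (N_)
P(sepia) = 1/4, P(normal) = 3/4
P(both) = 1/4 × 3/4 = 3/16
Expected count = 3/16 × 160 = 30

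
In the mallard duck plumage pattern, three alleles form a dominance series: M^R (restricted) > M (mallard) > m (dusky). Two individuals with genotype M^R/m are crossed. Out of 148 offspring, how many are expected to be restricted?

Cross: M^R/m × M^R/m
Allele dominance: M^R > M > m
Offspring genotypes: 1 M^R/M^R, 2 M^R/m, 1 m/m
Phenotype counts: 3 restricted, 1 dusky
restricted: 3 out of 4 → fraction 3/4
Expected count = 3/4 × 148 = 111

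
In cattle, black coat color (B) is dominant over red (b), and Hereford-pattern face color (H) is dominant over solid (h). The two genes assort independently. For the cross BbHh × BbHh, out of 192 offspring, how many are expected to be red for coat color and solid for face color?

Dihybrid cross BbHh × BbHh — consider each gene separately:
coat color: Bb × Bb → 1 BB, 2 Bb, 1 bb → 3 B_ : 1 bb (out of 4)
face color: Hh × Hh → 1 HH, 2 Hh, 1 hh → 3 H_ : 1 hh (out of 4)
Looking for: red (bb) and solid (hh)
P(red) = 1/4, P(solid) = 1/4
P(both) = 1/4 × 1/4 = 1/16
Expected count = 1/16 × 192 = 12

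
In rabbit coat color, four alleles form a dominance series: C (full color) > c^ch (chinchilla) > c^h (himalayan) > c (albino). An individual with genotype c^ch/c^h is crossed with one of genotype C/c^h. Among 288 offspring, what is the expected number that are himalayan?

Cross: c^ch/c^h × C/c^h
Allele dominance: C > c^ch > c^h > c
Offspring genotypes: 1 C/c^ch, 1 c^ch/c^h, 1 C/c^h, 1 c^h/c^h
Phenotype counts: 2 full color, 1 chinchilla, 1 himalayan
himalayan: 1 out of 4 → fraction 1/4
Expected count = 1/4 × 288 = 72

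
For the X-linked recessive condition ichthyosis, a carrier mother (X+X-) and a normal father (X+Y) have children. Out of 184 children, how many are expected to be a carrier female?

Cross: X+X- × X+Y
Offspring: 1 X+X+, 1 X+Y, 1 X+X-, 1 X-Y
Probability of a carrier female: 1/4
Expected count = 1/4 × 184 = 46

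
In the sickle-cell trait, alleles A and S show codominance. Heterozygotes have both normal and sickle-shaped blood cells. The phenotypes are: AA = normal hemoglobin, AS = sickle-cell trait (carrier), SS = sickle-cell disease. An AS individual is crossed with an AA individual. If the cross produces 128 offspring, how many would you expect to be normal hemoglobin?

Punnett square for AS × AA:
Offspring genotypes: 2 AA, 2 AS
Phenotype counts: 2 normal hemoglobin, 2 sickle-cell trait (carrier)
normal hemoglobin: 2 out of 4 → fraction 1/2
Expected count = 1/2 × 128 = 64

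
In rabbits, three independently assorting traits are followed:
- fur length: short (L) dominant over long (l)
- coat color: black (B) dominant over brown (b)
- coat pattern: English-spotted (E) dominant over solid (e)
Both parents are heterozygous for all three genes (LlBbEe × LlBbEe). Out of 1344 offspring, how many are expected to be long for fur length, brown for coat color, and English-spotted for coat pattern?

Trihybrid cross: LlBbEe × LlBbEe
Each trait segregates independently with a 3:1 phenotypic ratio, so each gene contributes 3/4 (dominant) or 1/4 (recessive).
Target: long (fur length), brown (coat color), English-spotted (coat pattern)
Probability = product of independent per-trait probabilities
= 1/4 × 1/4 × 3/4 = 3/64
Expected count = 3/64 × 1344 = 63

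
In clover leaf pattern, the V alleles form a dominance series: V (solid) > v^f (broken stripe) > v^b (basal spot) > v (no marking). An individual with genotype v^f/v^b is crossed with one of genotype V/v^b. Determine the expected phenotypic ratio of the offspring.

Cross: v^f/v^b × V/v^b
Allele dominance: V > v^f > v^b > v
Offspring genotypes: 1 V/v^f, 1 v^f/v^b, 1 V/v^b, 1 v^b/v^b
Phenotype counts: 2 solid, 1 broken stripe, 1 basal spot
Ratio: 2 solid : 1 broken stripe : 1 basal spot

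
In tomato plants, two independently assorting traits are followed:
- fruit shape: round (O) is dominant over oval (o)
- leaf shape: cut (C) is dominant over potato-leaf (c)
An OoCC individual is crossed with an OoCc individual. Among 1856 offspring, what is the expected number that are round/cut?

Dihybrid cross OoCC × OoCc — consider each gene separately:
fruit shape: Oo × Oo → 1 OO, 2 Oo, 1 oo → 3 O_ : 1 oo (out of 4)
leaf shape: CC × Cc → 2 CC, 2 Cc → 4 C_ (out of 4)
Combine (counts out of 4 × 4 = 16): round/cut (O_C_) = 3×4 = 12; oval/cut (ooC_) = 1×4 = 4
Phenotype counts (out of 16): 12 round/cut, 4 oval/cut
round/cut: 12 out of 16 → fraction 3/4
Expected count = 3/4 × 1856 = 1392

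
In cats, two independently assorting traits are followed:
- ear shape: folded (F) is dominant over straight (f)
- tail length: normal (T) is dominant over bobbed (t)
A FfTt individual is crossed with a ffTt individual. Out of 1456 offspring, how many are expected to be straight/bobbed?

Dihybrid cross FfTt × ffTt — consider each gene separately:
ear shape: Ff × ff → 2 Ff, 2 ff → 2 F_ : 2 ff (out of 4)
tail length: Tt × Tt → 1 TT, 2 Tt, 1 tt → 3 T_ : 1 tt (out of 4)
Combine (counts out of 4 × 4 = 16): folded/normal (F_T_) = 2×3 = 6; folded/bobbed (F_tt) = 2×1 = 2; straight/normal (ffT_) = 2×3 = 6; straight/bobbed (fftt) = 2×1 = 2
Phenotype counts (out of 16): 6 folded/normal, 2 folded/bobbed, 6 straight/normal, 2 straight/bobbed
straight/bobbed: 2 out of 16 → fraction 1/8
Expected count = 1/8 × 1456 = 182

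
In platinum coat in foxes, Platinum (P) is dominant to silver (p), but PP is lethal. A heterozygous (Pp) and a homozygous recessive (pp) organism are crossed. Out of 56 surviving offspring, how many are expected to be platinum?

Cross: Pp × pp
Punnett square offspring (before lethality): 2 Pp, 2 pp
No PP offspring are produced in this cross.
platinum: 2 out of 4 → fraction 1/2
Expected count = 1/2 × 56 = 28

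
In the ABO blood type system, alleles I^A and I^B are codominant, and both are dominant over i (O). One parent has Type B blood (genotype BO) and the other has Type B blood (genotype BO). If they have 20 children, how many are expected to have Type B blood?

Cross: BO × BO
Possible offspring genotypes: 1 BB, 2 BO, 1 OO
Blood type counts: 3 Type B, 1 Type O
Probability of Type B: 3/4
Expected count = 3/4 × 20 = 15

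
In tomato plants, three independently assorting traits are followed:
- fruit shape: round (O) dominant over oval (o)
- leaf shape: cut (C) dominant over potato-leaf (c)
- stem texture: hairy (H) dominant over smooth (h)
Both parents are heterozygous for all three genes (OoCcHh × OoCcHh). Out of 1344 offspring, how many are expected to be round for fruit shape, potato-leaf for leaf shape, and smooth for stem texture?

Trihybrid cross: OoCcHh × OoCcHh
Each trait segregates independently with a 3:1 phenotypic ratio, so each gene contributes 3/4 (dominant) or 1/4 (recessive).
Target: round (fruit shape), potato-leaf (leaf shape), smooth (stem texture)
Probability = product of independent per-trait probabilities
= 3/4 × 1/4 × 1/4 = 3/64
Expected count = 3/64 × 1344 = 63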